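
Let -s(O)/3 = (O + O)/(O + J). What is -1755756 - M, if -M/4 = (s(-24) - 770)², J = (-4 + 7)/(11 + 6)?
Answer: 1322778436/2025 ≈ 6.5322e+5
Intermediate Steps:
J = 3/17 ≈ 0.17647
s(O) = -6*O/(3/17 + O) (s(O) = -3*(O + O)/(O + 3/17) = -3*2*O/(3/17 + O) = -6*O/(3/17 + O))
M = -4878184336/2025 (M = -4*(-102*(-24)/(3 + 17*(-24)) - 770)² = -4*(-102*(-24)/(3 - 408) - 770)² = -4*(-102*(-24)/(-405) - 770)² = -4*(-102*(-24)*(-1/405) - 770)² = -4*(-272/45 - 770)² = -4*(-34922/45)² = -4*1219546084/2025 = -4878184336/2025 ≈ -2.4090e+6)
-1755756 - M = -1755756 - 1*(-4878184336/2025) = -1755756 + 4878184336/2025 = 1322778436/2025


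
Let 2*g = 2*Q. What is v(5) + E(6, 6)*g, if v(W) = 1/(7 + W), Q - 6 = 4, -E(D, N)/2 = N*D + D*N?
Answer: -17279/12 ≈ -1439.9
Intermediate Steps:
E(D, N) = -4*D*N (E(D, N) = -2*(N*D + D*N) = -2*(D*N + D*N) = -4*D*N)
Q = 10 (Q = 6 + 4 = 10)
g = 10 (g = (2*10)/2 = (½)*20 = 10)
v(5) + E(6, 6)*g = 1/(7 + 5) - 4*6*6*10 = 1/12 - 144*10 = 1/12 - 1440 = -17279/12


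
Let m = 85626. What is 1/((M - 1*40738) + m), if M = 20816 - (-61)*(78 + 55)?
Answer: 1/73817 ≈ 1.3547e-5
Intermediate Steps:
M = 28929 (M = 20816 - (-61)*133 = 20816 - 1*(-8113) = 20816 + 8113 = 28929)
1/((M - 1*40738) + m) = 1/((28929 - 1*40738) + 85626) = 1/((28929 - 40738) + 85626) = 1/(-11809 + 85626) = 1/73817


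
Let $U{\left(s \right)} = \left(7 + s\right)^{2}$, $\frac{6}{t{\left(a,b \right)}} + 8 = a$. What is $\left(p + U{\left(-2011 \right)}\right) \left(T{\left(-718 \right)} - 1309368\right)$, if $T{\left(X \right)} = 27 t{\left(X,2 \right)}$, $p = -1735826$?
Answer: $- \frac{32841691615950}{11} \approx -2.9856 \cdot 10^{12}$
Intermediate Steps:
$t{\left(a,b \right)} = \frac{6}{-8 + a}$
$T{\left(X \right)} = \frac{162}{-8 + X}$ ($T{\left(X \right)} = 27 \frac{6}{-8 + X} = \frac{162}{-8 + X}$)
$\left(p + U{\left(-2011 \right)}\right) \left(T{\left(-718 \right)} - 1309368\right) = \left(-1735826 + \left(7 - 2011\right)^{2}\right) \left(\frac{162}{-8 - 718} - 1309368\right) = \left(-1735826 + \left(-2004\right)^{2}\right) \left(\frac{162}{-726} - 1309368\right) = \left(-1735826 + 4016016\right) \left(162 \left(- \frac{1}{726}\right) - 1309368\right) = 2280190 \left(- \frac{27}{121} - 1309368\right) = 2280190 \left(- \frac{158433555}{121}\right) = - \frac{32841691615950}{11}$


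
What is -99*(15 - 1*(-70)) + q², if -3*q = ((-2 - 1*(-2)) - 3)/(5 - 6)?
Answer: -8414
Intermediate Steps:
q = -1 (q = -((-2 - 1*(-2)) - 3)/(3*(5 - 6)) = -((-2 + 2) - 3)/(3*(-1)) = -(0 - 3)*(-1)/3 = -(-1)*(-1) = -⅓*3 = -1)
-99*(15 - 1*(-70)) + q² = -99*(15 - 1*(-70)) + (-1)² = -99*(15 + 70) + 1 = -99*85 + 1 = -8415 + 1 = -8414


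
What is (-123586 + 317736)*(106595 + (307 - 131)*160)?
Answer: 26162683250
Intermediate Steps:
(-123586 + 317736)*(106595 + (307 - 131)*160) = 194150*(106595 + 176*160) = 194150*(106595 + 28160) = 194150*134755 = 26162683250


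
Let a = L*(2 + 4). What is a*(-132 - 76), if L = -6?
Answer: 7488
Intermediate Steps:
a = -36 (a = -6*(2 + 4) = -6*6 = -36)
a*(-132 - 76) = -36*(-132 - 76) = -36*(-208) = 7488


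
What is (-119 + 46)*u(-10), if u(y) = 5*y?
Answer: 3650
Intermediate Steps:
(-119 + 46)*u(-10) = (-119 + 46)*(5*(-10)) = -73*(-50) = 3650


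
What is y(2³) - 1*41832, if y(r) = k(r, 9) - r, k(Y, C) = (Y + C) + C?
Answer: -41814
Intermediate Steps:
k(Y, C) = Y + 2*C (k(Y, C) = (C + Y) + C = Y + 2*C)
y(r) = 18 (y(r) = (r + 2*9) - r = (r + 18) - r = (18 + r) - r = 18)
y(2³) - 1*41832 = 18 - 1*41832 = 18 - 41832 = -41814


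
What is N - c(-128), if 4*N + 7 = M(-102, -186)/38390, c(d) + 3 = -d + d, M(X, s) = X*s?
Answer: 105461/76780 ≈ 1.3735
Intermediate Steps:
c(d) = -3 (c(d) = -3 + (-d + d) = -3 + 0 = -3)
N = -124879/76780 (N = -7/4 + (-102*(-186)/38390)/4 = -7/4 + (18972*(1/38390))/4 = -7/4 + (¼)*(9486/19195) = -7/4 + 4743/38390 = -124879/76780 ≈ -1.6265)
N - c(-128) = -124879/76780 - 1*(-3) = -124879/76780 + 3 = 105461/76780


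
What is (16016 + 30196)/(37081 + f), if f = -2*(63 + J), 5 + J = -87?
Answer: 46212/37139 ≈ 1.2443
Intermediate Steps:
J = -92 (J = -5 - 87 = -92)
f = 58 (f = -2*(63 - 92) = -2*(-29) = 58)
(16016 + 30196)/(37081 + f) = (16016 + 30196)/(37081 + 58) = 46212/37139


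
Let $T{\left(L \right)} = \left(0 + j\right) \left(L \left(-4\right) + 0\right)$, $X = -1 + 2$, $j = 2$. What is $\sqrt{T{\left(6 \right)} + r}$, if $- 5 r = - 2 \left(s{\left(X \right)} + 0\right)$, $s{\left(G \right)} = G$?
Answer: $\frac{i \sqrt{1190}}{5} \approx 6.8993 i$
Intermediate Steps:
$X = 1$
$r = \frac{2}{5}$ ($r = - \frac{\left(-2\right) \left(1 + 0\right)}{5} = - \frac{\left(-2\right) 1}{5} = \left(- \frac{1}{5}\right) \left(-2\right) = \frac{2}{5} \approx 0.4$)
$T{\left(L \right)} = - 8 L$ ($T{\left(L \right)} = \left(0 + 2\right) \left(L \left(-4\right) + 0\right) = 2 \left(- 4 L + 0\right) = 2 \left(- 4 L\right) = - 8 L$)
$\sqrt{T{\left(6 \right)} + r} = \sqrt{\left(-8\right) 6 + \frac{2}{5}} = \sqrt{-48 + \frac{2}{5}} = \sqrt{- \frac{238}{5}} = \frac{i \sqrt{1190}}{5}$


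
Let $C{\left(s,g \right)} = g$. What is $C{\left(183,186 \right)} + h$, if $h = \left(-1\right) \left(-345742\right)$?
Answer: $345928$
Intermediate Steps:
$h = 345742$
$C{\left(183,186 \right)} + h = 186 + 345742 = 345928$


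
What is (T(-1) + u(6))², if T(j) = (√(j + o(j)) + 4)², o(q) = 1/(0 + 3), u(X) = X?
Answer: 3712/9 + 1024*I*√6/9 ≈ 412.44 + 278.7*I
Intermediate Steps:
o(q) = ⅓ (o(q) = 1/3 = ⅓)
T(j) = (4 + √(⅓ + j))² (T(j) = (√(j + ⅓) + 4)² = (√(⅓ + j) + 4)² = (4 + √(⅓ + j))²)
(T(-1) + u(6))² = ((12 + √3*√(1 + 3*(-1)))²/9 + 6)² = ((12 + √3*√(1 - 3))²/9 + 6)² = ((12 + √3*√(-2))²/9 + 6)² = ((12 + √3*(I*√2))²/9 + 6)² = ((12 + I*√6)²/9 + 6)² = (6 + (12 + I*√6)²/9)²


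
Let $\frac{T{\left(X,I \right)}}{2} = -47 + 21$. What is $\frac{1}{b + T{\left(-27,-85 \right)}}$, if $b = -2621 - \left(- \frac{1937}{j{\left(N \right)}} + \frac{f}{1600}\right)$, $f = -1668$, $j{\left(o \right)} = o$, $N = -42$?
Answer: $- \frac{8400}{22831843} \approx -0.00036791$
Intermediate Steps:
$T{\left(X,I \right)} = -52$ ($T{\left(X,I \right)} = 2 \left(-47 + 21\right) = 2 \left(-26\right) = -52$)
$b = - \frac{22395043}{8400}$ ($b = -2621 - \left(- \frac{1937}{-42} - \frac{1668}{1600}\right) = -2621 - \left(\left(-1937\right) \left(- \frac{1}{42}\right) - \frac{417}{400}\right) = -2621 - \left(\frac{1937}{42} - \frac{417}{400}\right) = -2621 - \frac{378643}{8400} = - \frac{22395043}{8400} \approx -2666.1$)
$\frac{1}{b + T{\left(-27,-85 \right)}} = \frac{1}{- \frac{22395043}{8400} - 52} = \frac{1}{- \frac{22831843}{8400}} = - \frac{8400}{22831843}$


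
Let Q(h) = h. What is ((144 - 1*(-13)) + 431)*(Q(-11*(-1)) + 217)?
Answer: 134064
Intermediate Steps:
((144 - 1*(-13)) + 431)*(Q(-11*(-1)) + 217) = ((144 - 1*(-13)) + 431)*(-11*(-1) + 217) = ((144 + 13) + 431)*(11 + 217) = (157 + 431)*228 = 588*228 = 134064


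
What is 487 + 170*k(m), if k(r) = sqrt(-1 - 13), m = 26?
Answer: 487 + 170*I*sqrt(14) ≈ 487.0 + 636.08*I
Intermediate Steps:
k(r) = I*sqrt(14) (k(r) = sqrt(-14) = I*sqrt(14))
487 + 170*k(m) = 487 + 170*(I*sqrt(14)) = 487 + 170*I*sqrt(14)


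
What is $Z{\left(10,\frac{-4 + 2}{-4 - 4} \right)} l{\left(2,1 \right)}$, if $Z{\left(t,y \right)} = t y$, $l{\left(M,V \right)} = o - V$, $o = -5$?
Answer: $-15$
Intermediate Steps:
$l{\left(M,V \right)} = -5 - V$
$Z{\left(10,\frac{-4 + 2}{-4 - 4} \right)} l{\left(2,1 \right)} = 10 \frac{-4 + 2}{-4 - 4} \left(-5 - 1\right) = 10 \left(- \frac{2}{-8}\right) \left(-5 - 1\right) = 10 \left(\left(-2\right) \left(- \frac{1}{8}\right)\right) \left(-6\right) = 10 \cdot \frac{1}{4} \left(-6\right) = \frac{5}{2} \left(-6\right) = -15$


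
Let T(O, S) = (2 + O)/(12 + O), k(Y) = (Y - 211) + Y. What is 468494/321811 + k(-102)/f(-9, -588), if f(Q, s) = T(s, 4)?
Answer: -38325581978/94290623 ≈ -406.46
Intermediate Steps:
k(Y) = -211 + 2*Y (k(Y) = (-211 + Y) + Y = -211 + 2*Y)
T(O, S) = (2 + O)/(12 + O)
f(Q, s) = (2 + s)/(12 + s)
468494/321811 + k(-102)/f(-9, -588) = 468494/321811 + (-211 + 2*(-102))/(((2 - 588)/(12 - 588))) = 468494*(1/321811) + (-211 - 204)/((-586/(-576))) = 468494/321811 - 415/((-1/576*(-586))) = 468494/321811 - 415/293/288 = 468494/321811 - 415*288/293 = 468494/321811 - 119520/293 = -38325581978/94290623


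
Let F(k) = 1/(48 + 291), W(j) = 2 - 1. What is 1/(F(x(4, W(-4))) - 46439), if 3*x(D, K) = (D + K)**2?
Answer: -339/15742820 ≈ -2.1534e-5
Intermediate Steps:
W(j) = 1
x(D, K) = (D + K)**2/3
F(k) = 1/339
1/(F(x(4, W(-4))) - 46439) = 1/(1/339 - 46439) = 1/(-15742820/339) = -339/15742820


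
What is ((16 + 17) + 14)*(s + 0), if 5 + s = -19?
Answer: -1128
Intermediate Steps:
s = -24 (s = -5 - 19 = -24)
((16 + 17) + 14)*(s + 0) = ((16 + 17) + 14)*(-24 + 0) = (33 + 14)*(-24) = 47*(-24) = -1128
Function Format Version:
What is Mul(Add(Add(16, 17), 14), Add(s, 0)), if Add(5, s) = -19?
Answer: -1128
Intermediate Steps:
s = -24 (s = Add(-5, -19) = -24)
Mul(Add(Add(16, 17), 14), Add(s, 0)) = Mul(Add(Add(16, 17), 14), Add(-24, 0)) = Mul(Add(33, 14), -24) = Mul(47, -24) = -1128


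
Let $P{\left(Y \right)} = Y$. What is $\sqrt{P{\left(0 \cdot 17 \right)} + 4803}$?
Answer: $\sqrt{4803} \approx 69.304$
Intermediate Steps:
$\sqrt{P{\left(0 \cdot 17 \right)} + 4803} = \sqrt{0 \cdot 17 + 4803} = \sqrt{0 + 4803} = \sqrt{4803}$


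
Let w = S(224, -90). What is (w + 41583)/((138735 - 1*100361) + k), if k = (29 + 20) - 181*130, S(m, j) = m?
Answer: 41807/14893 ≈ 2.8072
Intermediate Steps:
w = 224
k = -23481 (k = 49 - 23530 = -23481)
(w + 41583)/((138735 - 1*100361) + k) = (224 + 41583)/((138735 - 1*100361) - 23481) = 41807/((138735 - 100361) - 23481) = 41807/(38374 - 23481) = 41807/14893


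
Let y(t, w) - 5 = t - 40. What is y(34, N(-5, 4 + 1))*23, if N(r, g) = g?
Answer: -23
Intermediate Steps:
y(t, w) = -35 + t (y(t, w) = 5 + (t - 40) = 5 + (-40 + t) = -35 + t)
y(34, N(-5, 4 + 1))*23 = (-35 + 34)*23 = -1*23 = -23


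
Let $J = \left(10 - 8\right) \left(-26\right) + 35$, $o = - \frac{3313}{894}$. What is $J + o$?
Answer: $- \frac{18511}{894} \approx -20.706$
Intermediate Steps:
$o = - \frac{3313}{894}$ ($o = \left(-3313\right) \frac{1}{894} = - \frac{3313}{894} \approx -3.7058$)
$J = -17$ ($J = 2 \left(-26\right) + 35 = -52 + 35 = -17$)
$J + o = -17 - \frac{3313}{894} = - \frac{18511}{894}$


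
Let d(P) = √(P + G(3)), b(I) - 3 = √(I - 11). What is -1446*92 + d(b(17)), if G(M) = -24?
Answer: -133032 + I*√(21 - √6) ≈ -1.3303e+5 + 4.307*I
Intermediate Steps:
b(I) = 3 + √(-11 + I) (b(I) = 3 + √(I - 11) = 3 + √(-11 + I))
d(P) = √(-24 + P) (d(P) = √(P - 24) = √(-24 + P))
-1446*92 + d(b(17)) = -1446*92 + √(-24 + (3 + √(-11 + 17))) = -133032 + √(-24 + (3 + √6)) = -133032 + √(-21 + √6)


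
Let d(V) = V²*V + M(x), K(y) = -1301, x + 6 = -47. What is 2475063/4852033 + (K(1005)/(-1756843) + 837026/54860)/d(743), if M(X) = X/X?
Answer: 5435869007515712852796033/10656300015292853136541040 ≈ 0.51011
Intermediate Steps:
x = -53 (x = -6 - 47 = -53)
M(X) = 1
d(V) = 1 + V³ (d(V) = V²*V + 1 = V³ + 1 = 1 + V³)
2475063/4852033 + (K(1005)/(-1756843) + 837026/54860)/d(743) = 2475063/4852033 + (-1301/(-1756843) + 837026/54860)/(1 + 743³) = 2475063*(1/4852033) + (-1301*(-1/1756843) + 837026*(1/54860))/(1 + 410172407) = 2475063/4852033 + (1301/1756843 + 418513/27430)/410172408 = 2475063/4852033 + (735297320889/48190203490)*(1/410172408) = 2475063/4852033 + 81699702321/2196254645278144880 = 5435869007515712852796033/10656300015292853136541040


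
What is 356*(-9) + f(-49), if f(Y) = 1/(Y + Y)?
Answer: -313993/98 ≈ -3204.0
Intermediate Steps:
f(Y) = 1/(2*Y)
356*(-9) + f(-49) = 356*(-9) + (½)/(-49) = -3204 + (½)*(-1/49) = -3204 - 1/98 = -313993/98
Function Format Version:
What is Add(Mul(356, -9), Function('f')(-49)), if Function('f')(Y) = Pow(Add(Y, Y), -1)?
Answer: Rational(-313993, 98) ≈ -3204.0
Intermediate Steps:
Function('f')(Y) = Mul(Rational(1, 2), Pow(Y, -1)) (Function('f')(Y) = Pow(Mul(2, Y), -1) = Mul(Rational(1, 2), Pow(Y, -1)))
Add(Mul(356, -9), Function('f')(-49)) = Add(Mul(356, -9), Mul(Rational(1, 2), Pow(-49, -1))) = Add(-3204, Mul(Rational(1, 2), Rational(-1, 49))) = Add(-3204, Rational(-1, 98)) = Rational(-313993, 98)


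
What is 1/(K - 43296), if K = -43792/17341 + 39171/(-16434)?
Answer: -8635818/373938768311 ≈ -2.3094e-5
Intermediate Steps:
K = -42392183/8635818 (K = -43792*1/17341 + 39171*(-1/16434) = -43792/17341 - 1187/498 = -42392183/8635818 ≈ -4.9089)
1/(K - 43296) = 1/(-42392183/8635818 - 43296) = 1/(-373938768311/8635818) = -8635818/373938768311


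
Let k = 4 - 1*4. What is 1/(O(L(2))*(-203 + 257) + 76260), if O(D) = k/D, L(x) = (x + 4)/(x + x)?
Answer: 1/76260 ≈ 1.3113e-5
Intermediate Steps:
L(x) = (4 + x)/(2*x) (L(x) = (4 + x)/((2*x)) = (4 + x)*(1/(2*x)) = (4 + x)/(2*x))
k = 0 (k = 4 - 4 = 0)
O(D) = 0 (O(D) = 0/D = 0)
1/(O(L(2))*(-203 + 257) + 76260) = 1/(0*(-203 + 257) + 76260) = 1/(0*54 + 76260) = 1/(0 + 76260) = 1/76260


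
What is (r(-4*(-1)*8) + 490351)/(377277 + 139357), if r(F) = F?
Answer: 490383/516634 ≈ 0.94919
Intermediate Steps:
(r(-4*(-1)*8) + 490351)/(377277 + 139357) = (-4*(-1)*8 + 490351)/(377277 + 139357) = (4*8 + 490351)/516634 = (32 + 490351)*(1/516634) = 490383*(1/516634) = 490383/516634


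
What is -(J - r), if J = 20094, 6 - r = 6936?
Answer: -27024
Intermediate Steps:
r = -6930 (r = 6 - 1*6936 = 6 - 6936 = -6930)
-(J - r) = -(20094 - 1*(-6930)) = -(20094 + 6930) = -1*27024 = -27024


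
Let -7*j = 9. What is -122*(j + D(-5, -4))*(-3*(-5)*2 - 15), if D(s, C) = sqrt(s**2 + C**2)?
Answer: 16470/7 - 1830*sqrt(41) ≈ -9364.9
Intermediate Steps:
j = -9/7 (j = -1/7*9 = -9/7 ≈ -1.2857)
D(s, C) = sqrt(C**2 + s**2)
-122*(j + D(-5, -4))*(-3*(-5)*2 - 15) = -122*(-9/7 + sqrt((-4)**2 + (-5)**2))*(-3*(-5)*2 - 15) = -122*(-9/7 + sqrt(16 + 25))*(15*2 - 15) = -122*(-9/7 + sqrt(41))*(30 - 15) = -122*(-9/7 + sqrt(41))*15 = -122*(-135/7 + 15*sqrt(41)) = 16470/7 - 1830*sqrt(41)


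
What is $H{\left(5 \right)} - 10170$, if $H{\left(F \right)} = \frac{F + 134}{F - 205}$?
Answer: $- \frac{2034139}{200} \approx -10171.0$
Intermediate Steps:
$H{\left(F \right)} = \frac{134 + F}{-205 + F}$
$H{\left(5 \right)} - 10170 = \frac{134 + 5}{-205 + 5} - 10170 = \frac{1}{-200} \cdot 139 - 10170 = \left(- \frac{1}{200}\right) 139 - 10170 = - \frac{139}{200} - 10170 = - \frac{2034139}{200}$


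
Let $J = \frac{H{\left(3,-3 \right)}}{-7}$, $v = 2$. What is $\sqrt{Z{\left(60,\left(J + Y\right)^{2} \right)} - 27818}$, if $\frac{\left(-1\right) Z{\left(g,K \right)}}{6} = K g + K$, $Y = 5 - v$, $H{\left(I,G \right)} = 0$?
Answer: $2 i \sqrt{7778} \approx 176.39 i$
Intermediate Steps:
$J = 0$ ($J = \frac{0}{-7} = 0 \left(- \frac{1}{7}\right) = 0$)
$Y = 3$ ($Y = 5 - 2 = 3$)
$Z{\left(g,K \right)} = - 6 K - 6 K g$ ($Z{\left(g,K \right)} = - 6 \left(K g + K\right) = - 6 \left(K + K g\right) = - 6 K - 6 K g$)
$\sqrt{Z{\left(60,\left(J + Y\right)^{2} \right)} - 27818} = \sqrt{- 6 \left(0 + 3\right)^{2} \left(1 + 60\right) - 27818} = \sqrt{\left(-6\right) 3^{2} \cdot 61 - 27818} = \sqrt{\left(-6\right) 9 \cdot 61 - 27818} = \sqrt{-3294 - 27818} = \sqrt{-31112} = 2 i \sqrt{7778}$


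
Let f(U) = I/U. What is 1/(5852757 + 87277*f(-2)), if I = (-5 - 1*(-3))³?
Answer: 1/6201865 ≈ 1.6124e-7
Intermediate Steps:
I = -8 (I = (-5 + 3)³ = (-2)³ = -8)
f(U) = -8/U
1/(5852757 + 87277*f(-2)) = 1/(5852757 + 87277*(-8/(-2))) = 1/(5852757 + 87277*(-8*(-½))) = 1/(5852757 + 87277*4) = 1/(5852757 + 349108) = 1/6201865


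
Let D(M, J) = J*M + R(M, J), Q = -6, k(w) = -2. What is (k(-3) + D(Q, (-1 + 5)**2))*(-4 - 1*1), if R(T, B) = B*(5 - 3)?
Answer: 330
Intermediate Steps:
R(T, B) = 2*B (R(T, B) = B*2 = 2*B)
D(M, J) = 2*J + J*M (D(M, J) = J*M + 2*J = 2*J + J*M)
(k(-3) + D(Q, (-1 + 5)**2))*(-4 - 1*1) = (-2 + (-1 + 5)**2*(2 - 6))*(-4 - 1*1) = (-2 + 4**2*(-4))*(-4 - 1) = (-2 + 16*(-4))*(-5) = (-2 - 64)*(-5) = -66*(-5) = 330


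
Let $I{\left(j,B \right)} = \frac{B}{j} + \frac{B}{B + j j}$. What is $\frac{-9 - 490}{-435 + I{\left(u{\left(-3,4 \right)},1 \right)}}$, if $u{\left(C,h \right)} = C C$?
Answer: $\frac{368262}{320939} \approx 1.1475$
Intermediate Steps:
$u{\left(C,h \right)} = C^{2}$
$I{\left(j,B \right)} = \frac{B}{j} + \frac{B}{B + j^{2}}$
$\frac{-9 - 490}{-435 + I{\left(u{\left(-3,4 \right)},1 \right)}} = \frac{-9 - 490}{-435 + 1 \frac{1}{\left(-3\right)^{2}} \frac{1}{1 + \left(\left(-3\right)^{2}\right)^{2}} \left(1 + \left(-3\right)^{2} + \left(\left(-3\right)^{2}\right)^{2}\right)} = - \frac{499}{-435 + 1 \cdot \frac{1}{9} \frac{1}{1 + 9^{2}} \left(1 + 9 + 9^{2}\right)} = - \frac{499}{-435 + 1 \cdot \frac{1}{9} \frac{1}{1 + 81} \left(1 + 9 + 81\right)} = - \frac{499}{-435 + 1 \cdot \frac{1}{9} \cdot \frac{1}{82} \cdot 91} = - \frac{499}{-435 + \frac{91}{738}} = - \frac{499}{- \frac{320939}{738}} = \left(-499\right) \left(- \frac{738}{320939}\right) = \frac{368262}{320939}$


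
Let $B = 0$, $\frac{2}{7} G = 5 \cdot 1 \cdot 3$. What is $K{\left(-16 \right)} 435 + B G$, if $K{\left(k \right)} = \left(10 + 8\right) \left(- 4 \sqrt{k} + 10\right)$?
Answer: $78300 - 125280 i \approx 78300.0 - 1.2528 \cdot 10^{5} i$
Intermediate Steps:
$G = \frac{105}{2}$ ($G = \frac{7 \cdot 5 \cdot 1 \cdot 3}{2} = \frac{7 \cdot 5 \cdot 3}{2} = \frac{7}{2} \cdot 15 = \frac{105}{2} \approx 52.5$)
$K{\left(k \right)} = 180 - 72 \sqrt{k}$ ($K{\left(k \right)} = 18 \left(10 - 4 \sqrt{k}\right) = 180 - 72 \sqrt{k}$)
$K{\left(-16 \right)} 435 + B G = \left(180 - 72 \sqrt{-16}\right) 435 + 0 \cdot \frac{105}{2} = \left(180 - 72 \cdot 4 i\right) 435 + 0 = \left(180 - 288 i\right) 435 + 0 = \left(78300 - 125280 i\right) + 0 = 78300 - 125280 i$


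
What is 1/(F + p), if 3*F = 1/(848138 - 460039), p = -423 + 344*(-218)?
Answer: -1164297/87805458254 ≈ -1.3260e-5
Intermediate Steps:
p = -75415 (p = -423 - 74992 = -75415)
F = 1/1164297 (F = 1/(3*(848138 - 460039)) = (1/3)/388099 = (1/3)*(1/388099) = 1/1164297 ≈ 8.5889e-7)
1/(F + p) = 1/(1/1164297 - 75415) = 1/(-87805458254/1164297) = -1164297/87805458254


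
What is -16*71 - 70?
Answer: -1206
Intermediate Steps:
-16*71 - 70 = -1136 - 70 = -1206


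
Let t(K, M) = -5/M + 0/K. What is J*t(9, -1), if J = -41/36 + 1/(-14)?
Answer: -1525/252 ≈ -6.0516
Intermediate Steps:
t(K, M) = -5/M (t(K, M) = -5/M + 0 = -5/M)
J = -305/252 (J = -41*1/36 + 1*(-1/14) = -41/36 - 1/14 = -305/252 ≈ -1.2103)
J*t(9, -1) = -(-1525)/(252*(-1)) = -(-1525)*(-1)/252 = -305/252*5 = -1525/252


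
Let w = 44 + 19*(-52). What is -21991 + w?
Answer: -22935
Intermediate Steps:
w = -944 (w = 44 - 988 = -944)
-21991 + w = -21991 - 944 = -22935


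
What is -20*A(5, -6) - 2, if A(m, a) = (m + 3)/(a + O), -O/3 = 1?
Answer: 142/9 ≈ 15.778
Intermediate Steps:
O = -3 (O = -3*1 = -3)
A(m, a) = (3 + m)/(-3 + a) (A(m, a) = (m + 3)/(a - 3) = (3 + m)/(-3 + a))
-20*A(5, -6) - 2 = -20*(3 + 5)/(-3 - 6) - 2 = -20*8/(-9) - 2 = -(-20)*8/9 - 2 = -20*(-8/9) - 2 = 160/9 - 2 = 142/9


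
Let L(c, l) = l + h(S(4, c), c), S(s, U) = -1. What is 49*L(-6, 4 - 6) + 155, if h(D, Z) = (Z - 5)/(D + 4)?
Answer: -368/3 ≈ -122.67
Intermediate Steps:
h(D, Z) = (-5 + Z)/(4 + D)
L(c, l) = -5/3 + l + c/3 (L(c, l) = l + (-5 + c)/(4 - 1) = l + (-5 + c)/3 = l + (-5/3 + c/3) = -5/3 + l + c/3)
49*L(-6, 4 - 6) + 155 = 49*(-5/3 + (4 - 6) + (⅓)*(-6)) + 155 = 49*(-5/3 - 2 - 2) + 155 = 49*(-17/3) + 155 = -833/3 + 155 = -368/3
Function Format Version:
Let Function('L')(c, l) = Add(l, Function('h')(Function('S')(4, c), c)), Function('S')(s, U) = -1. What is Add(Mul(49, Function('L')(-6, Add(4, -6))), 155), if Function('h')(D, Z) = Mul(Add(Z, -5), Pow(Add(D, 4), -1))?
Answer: Rational(-368, 3) ≈ -122.67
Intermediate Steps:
Function('h')(D, Z) = Mul(Pow(Add(4, D), -1), Add(-5, Z)) (Function('h')(D, Z) = Mul(Add(-5, Z), Pow(Add(4, D), -1)) = Mul(Pow(Add(4, D), -1), Add(-5, Z)))
Function('L')(c, l) = Add(Rational(-5, 3), l, Mul(Rational(1, 3), c)) (Function('L')(c, l) = Add(l, Mul(Pow(Add(4, -1), -1), Add(-5, c))) = Add(l, Mul(Pow(3, -1), Add(-5, c))) = Add(l, Mul(Rational(1, 3), Add(-5, c))) = Add(l, Add(Rational(-5, 3), Mul(Rational(1, 3), c))) = Add(Rational(-5, 3), l, Mul(Rational(1, 3), c)))
Add(Mul(49, Function('L')(-6, Add(4, -6))), 155) = Add(Mul(49, Add(Rational(-5, 3), Add(4, -6), Mul(Rational(1, 3), -6))), 155) = Add(Mul(49, Add(Rational(-5, 3), -2, -2)), 155) = Add(Mul(49, Rational(-17, 3)), 155) = Add(Rational(-833, 3), 155) = Rational(-368, 3)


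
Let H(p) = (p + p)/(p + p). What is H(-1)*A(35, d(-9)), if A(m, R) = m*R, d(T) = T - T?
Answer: 0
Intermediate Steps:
d(T) = 0
A(m, R) = R*m
H(p) = 1 (H(p) = (2*p)/((2*p)) = (2*p)*(1/(2*p)) = 1)
H(-1)*A(35, d(-9)) = 1*(0*35) = 1*0 = 0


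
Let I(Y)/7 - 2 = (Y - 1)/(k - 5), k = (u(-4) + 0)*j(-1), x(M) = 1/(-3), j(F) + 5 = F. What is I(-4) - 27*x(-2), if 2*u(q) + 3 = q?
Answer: 333/16 ≈ 20.813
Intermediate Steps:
j(F) = -5 + F
u(q) = -3/2 + q/2
x(M) = -⅓
k = 21 (k = ((-3/2 + (½)*(-4)) + 0)*(-5 - 1) = ((-3/2 - 2) + 0)*(-6) = (-7/2 + 0)*(-6) = -7/2*(-6) = 21)
I(Y) = 217/16 + 7*Y/16 (I(Y) = 14 + 7*((Y - 1)/(21 - 5)) = 14 + 7*((-1 + Y)/16) = 14 + 7*((-1 + Y)*(1/16)) = 14 + 7*(-1/16 + Y/16) = 14 + (-7/16 + 7*Y/16) = 217/16 + 7*Y/16)
I(-4) - 27*x(-2) = (217/16 + (7/16)*(-4)) - 27*(-1)/3 = (217/16 - 7/4) - 27*(-⅓) = 189/16 + 9 = 333/16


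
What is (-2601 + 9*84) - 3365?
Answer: -5210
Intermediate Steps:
(-2601 + 9*84) - 3365 = (-2601 + 756) - 3365 = -1845 - 3365 = -5210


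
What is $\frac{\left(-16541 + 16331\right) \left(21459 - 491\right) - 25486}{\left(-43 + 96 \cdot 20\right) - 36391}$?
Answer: $\frac{2214383}{17257} \approx 128.32$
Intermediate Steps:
$\frac{\left(-16541 + 16331\right) \left(21459 - 491\right) - 25486}{\left(-43 + 96 \cdot 20\right) - 36391} = \frac{\left(-210\right) 20968 - 25486}{\left(-43 + 1920\right) - 36391} = \frac{-4403280 - 25486}{1877 - 36391} = - \frac{4428766}{-34514} = \left(-4428766\right) \left(- \frac{1}{34514}\right) = \frac{2214383}{17257}$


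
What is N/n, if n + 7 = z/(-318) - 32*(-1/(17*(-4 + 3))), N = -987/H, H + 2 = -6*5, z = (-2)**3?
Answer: -2667861/766112 ≈ -3.4823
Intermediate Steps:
z = -8
H = -32 (H = -2 - 6*5 = -2 - 30 = -32)
N = 987/32 (N = -987/(-32) = -987*(-1/32) = 987/32 ≈ 30.844)
n = -23941/2703 (n = -7 + (-8/(-318) - 32*(-1/(17*(-4 + 3)))) = -7 + (-8*(-1/318) - 32/((-1*(-17)))) = -7 + (4/159 - 32/17) = -7 - 5020/2703 = -23941/2703 ≈ -8.8572)
N/n = 987/(32*(-23941/2703)) = (987/32)*(-2703/23941) = -2667861/766112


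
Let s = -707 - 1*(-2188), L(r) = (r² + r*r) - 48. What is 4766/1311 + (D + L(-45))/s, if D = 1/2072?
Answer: 25496102207/4022976552 ≈ 6.3376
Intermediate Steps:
L(r) = -48 + 2*r² (L(r) = (r² + r²) - 48 = 2*r² - 48 = -48 + 2*r²)
D = 1/2072 ≈ 0.00048263
s = 1481 (s = -707 + 2188 = 1481)
4766/1311 + (D + L(-45))/s = 4766/1311 + (1/2072 + (-48 + 2*(-45)²))/1481 = 4766*(1/1311) + (1/2072 + (-48 + 2*2025))*(1/1481) = 4766/1311 + (1/2072 + (-48 + 4050))*(1/1481) = 4766/1311 + (1/2072 + 4002)*(1/1481) = 4766/1311 + (8292145/2072)*(1/1481) = 4766/1311 + 8292145/3068632 = 25496102207/4022976552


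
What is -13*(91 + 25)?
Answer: -1508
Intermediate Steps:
-13*(91 + 25) = -13*116 = -1508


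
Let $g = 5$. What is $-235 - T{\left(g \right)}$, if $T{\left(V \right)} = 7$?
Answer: $-242$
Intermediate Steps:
$-235 - T{\left(g \right)} = -235 - 7 = -242$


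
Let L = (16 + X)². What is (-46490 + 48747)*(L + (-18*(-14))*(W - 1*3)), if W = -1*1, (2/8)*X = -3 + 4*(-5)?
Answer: 10761376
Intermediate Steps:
X = -92 (X = 4*(-3 + 4*(-5)) = 4*(-3 - 20) = 4*(-23) = -92)
W = -1
L = 5776 (L = (16 - 92)² = (-76)² = 5776)
(-46490 + 48747)*(L + (-18*(-14))*(W - 1*3)) = (-46490 + 48747)*(5776 + (-18*(-14))*(-1 - 1*3)) = 2257*(5776 + 252*(-1 - 3)) = 2257*(5776 + 252*(-4)) = 2257*(5776 - 1008) = 2257*4768 = 10761376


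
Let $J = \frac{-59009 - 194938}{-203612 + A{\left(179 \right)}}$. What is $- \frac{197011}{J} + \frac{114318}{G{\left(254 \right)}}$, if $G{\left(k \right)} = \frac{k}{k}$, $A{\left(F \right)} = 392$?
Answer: $- \frac{3668620758}{84649} \approx -43339.0$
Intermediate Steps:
$G{\left(k \right)} = 1$
$J = \frac{84649}{67740}$ ($J = \frac{-59009 - 194938}{-203612 + 392} = - \frac{253947}{-203220} = \left(-253947\right) \left(- \frac{1}{203220}\right) = \frac{84649}{67740} \approx 1.2496$)
$- \frac{197011}{J} + \frac{114318}{G{\left(254 \right)}} = - \frac{197011}{\frac{84649}{67740}} + \frac{114318}{1} = \left(-197011\right) \frac{67740}{84649} + 114318 \cdot 1 = - \frac{13345525140}{84649} + 114318 = - \frac{3668620758}{84649}$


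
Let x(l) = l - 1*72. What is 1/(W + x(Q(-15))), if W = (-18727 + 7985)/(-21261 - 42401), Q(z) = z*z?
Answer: 31831/4875514 ≈ 0.0065288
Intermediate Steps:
Q(z) = z²
x(l) = -72 + l (x(l) = l - 72 = -72 + l)
W = 5371/31831 (W = -10742/(-63662) = -10742*(-1/63662) = 5371/31831 ≈ 0.16873)
1/(W + x(Q(-15))) = 1/(5371/31831 + (-72 + (-15)²)) = 1/(5371/31831 + (-72 + 225)) = 1/(5371/31831 + 153) = 1/(4875514/31831) = 31831/4875514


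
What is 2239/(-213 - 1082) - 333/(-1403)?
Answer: -2710082/1816885 ≈ -1.4916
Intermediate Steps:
2239/(-213 - 1082) - 333/(-1403) = 2239/(-1295) - 333*(-1/1403) = 2239*(-1/1295) + 333/1403 = -2239/1295 + 333/1403 = -2710082/1816885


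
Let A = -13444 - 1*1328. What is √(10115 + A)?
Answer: I*√4657 ≈ 68.242*I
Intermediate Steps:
A = -14772 (A = -13444 - 1328 = -14772)
√(10115 + A) = √(10115 - 14772) = √(-4657) = I*√4657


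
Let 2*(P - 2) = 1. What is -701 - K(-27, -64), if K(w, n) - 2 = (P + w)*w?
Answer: -2729/2 ≈ -1364.5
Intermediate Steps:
P = 5/2 (P = 2 + (1/2)*1 = 2 + 1/2 = 5/2 ≈ 2.5000)
K(w, n) = 2 + w*(5/2 + w) (K(w, n) = 2 + (5/2 + w)*w = 2 + w*(5/2 + w))
-701 - K(-27, -64) = -701 - (2 + (-27)**2 + (5/2)*(-27)) = -701 - (2 + 729 - 135/2) = -701 - 1*1327/2 = -701 - 1327/2 = -2729/2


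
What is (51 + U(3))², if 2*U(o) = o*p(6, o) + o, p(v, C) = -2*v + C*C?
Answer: 2304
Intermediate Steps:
p(v, C) = C² - 2*v (p(v, C) = -2*v + C² = C² - 2*v)
U(o) = o/2 + o*(-12 + o²)/2 (U(o) = (o*(o² - 2*6) + o)/2 = (o*(o² - 12) + o)/2 = (o*(-12 + o²) + o)/2 = (o + o*(-12 + o²))/2 = o/2 + o*(-12 + o²)/2)
(51 + U(3))² = (51 + (½)*3*(-11 + 3²))² = (51 + (½)*3*(-11 + 9))² = (51 + (½)*3*(-2))² = (51 - 3)² = 48² = 2304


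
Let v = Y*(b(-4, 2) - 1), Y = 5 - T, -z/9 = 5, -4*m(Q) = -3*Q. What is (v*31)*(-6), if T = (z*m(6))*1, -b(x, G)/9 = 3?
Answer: 1080660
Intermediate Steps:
m(Q) = 3*Q/4 (m(Q) = -(-3)*Q/4 = 3*Q/4)
z = -45 (z = -9*5 = -45)
b(x, G) = -27 (b(x, G) = -9*3 = -27)
T = -405/2 (T = -135*6/4*1 = -45*9/2*1 = -405/2*1 = -405/2 ≈ -202.50)
Y = 415/2 (Y = 5 - 1*(-405/2) = 5 + 405/2 = 415/2 ≈ 207.50)
v = -5810 (v = 415*(-27 - 1)/2 = (415/2)*(-28) = -5810)
(v*31)*(-6) = -5810*31*(-6) = -180110*(-6) = 1080660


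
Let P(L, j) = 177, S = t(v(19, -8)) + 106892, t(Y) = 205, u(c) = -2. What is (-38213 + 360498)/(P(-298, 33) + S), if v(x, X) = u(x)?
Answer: 322285/107274 ≈ 3.0043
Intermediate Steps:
v(x, X) = -2
S = 107097 (S = 205 + 106892 = 107097)
(-38213 + 360498)/(P(-298, 33) + S) = (-38213 + 360498)/(177 + 107097) = 322285/107274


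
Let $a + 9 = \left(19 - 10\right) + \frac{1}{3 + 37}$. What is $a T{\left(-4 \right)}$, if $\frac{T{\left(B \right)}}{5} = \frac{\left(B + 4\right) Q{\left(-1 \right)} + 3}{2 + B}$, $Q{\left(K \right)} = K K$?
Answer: $- \frac{3}{16} \approx -0.1875$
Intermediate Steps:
$Q{\left(K \right)} = K^{2}$
$a = \frac{1}{40}$ ($a = -9 + \left(\left(19 - 10\right) + \frac{1}{3 + 37}\right) = -9 + \left(9 + \frac{1}{40}\right) = -9 + \frac{361}{40} = \frac{1}{40} \approx 0.025$)
$T{\left(B \right)} = \frac{5 \left(7 + B\right)}{2 + B}$ ($T{\left(B \right)} = 5 \frac{\left(B + 4\right) \left(-1\right)^{2} + 3}{2 + B} = 5 \frac{\left(4 + B\right) 1 + 3}{2 + B} = 5 \frac{\left(4 + B\right) + 3}{2 + B} = 5 \frac{7 + B}{2 + B} = \frac{5 \left(7 + B\right)}{2 + B}$)
$a T{\left(-4 \right)} = \frac{5 \frac{1}{2 - 4} \left(7 - 4\right)}{40} = \frac{5 \frac{1}{-2} \cdot 3}{40} = \frac{5 \left(- \frac{1}{2}\right) 3}{40} = \frac{1}{40} \left(- \frac{15}{2}\right) = - \frac{3}{16}$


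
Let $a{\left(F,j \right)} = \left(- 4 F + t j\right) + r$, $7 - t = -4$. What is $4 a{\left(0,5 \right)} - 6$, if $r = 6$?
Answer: $238$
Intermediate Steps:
$t = 11$ ($t = 7 - -4 = 7 + 4 = 11$)
$a{\left(F,j \right)} = 6 - 4 F + 11 j$ ($a{\left(F,j \right)} = \left(- 4 F + 11 j\right) + 6 = 6 - 4 F + 11 j$)
$4 a{\left(0,5 \right)} - 6 = 4 \left(6 - 0 + 11 \cdot 5\right) - 6 = 4 \left(6 + 0 + 55\right) - 6 = 4 \cdot 61 - 6 = 244 - 6 = 238$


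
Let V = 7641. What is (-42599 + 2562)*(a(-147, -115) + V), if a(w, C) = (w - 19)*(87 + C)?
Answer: -492014693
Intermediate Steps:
a(w, C) = (-19 + w)*(87 + C)
(-42599 + 2562)*(a(-147, -115) + V) = (-42599 + 2562)*((-1653 - 19*(-115) + 87*(-147) - 115*(-147)) + 7641) = -40037*((-1653 + 2185 - 12789 + 16905) + 7641) = -40037*(4648 + 7641) = -40037*12289 = -492014693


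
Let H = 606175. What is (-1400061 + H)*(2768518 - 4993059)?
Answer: 1766031956326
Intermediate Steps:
(-1400061 + H)*(2768518 - 4993059) = (-1400061 + 606175)*(2768518 - 4993059) = -793886*(-2224541) = 1766031956326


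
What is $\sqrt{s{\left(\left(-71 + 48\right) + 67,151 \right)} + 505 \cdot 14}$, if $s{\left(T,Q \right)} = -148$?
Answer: $\sqrt{6922} \approx 83.199$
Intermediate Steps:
$\sqrt{s{\left(\left(-71 + 48\right) + 67,151 \right)} + 505 \cdot 14} = \sqrt{-148 + 505 \cdot 14} = \sqrt{-148 + 7070} = \sqrt{6922}$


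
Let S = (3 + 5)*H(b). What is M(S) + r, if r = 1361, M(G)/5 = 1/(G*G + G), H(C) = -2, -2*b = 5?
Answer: 65329/48 ≈ 1361.0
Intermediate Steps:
b = -5/2 (b = -1/2*5 = -5/2 ≈ -2.5000)
S = -16 (S = (3 + 5)*(-2) = 8*(-2) = -16)
M(G) = 5/(G + G**2) (M(G) = 5/(G*G + G) = 5/(G**2 + G) = 5/(G + G**2))
M(S) + r = 5/(-16*(1 - 16)) + 1361 = 5*(-1/16)/(-15) + 1361 = 5*(-1/16)*(-1/15) + 1361 = 1/48 + 1361 = 65329/48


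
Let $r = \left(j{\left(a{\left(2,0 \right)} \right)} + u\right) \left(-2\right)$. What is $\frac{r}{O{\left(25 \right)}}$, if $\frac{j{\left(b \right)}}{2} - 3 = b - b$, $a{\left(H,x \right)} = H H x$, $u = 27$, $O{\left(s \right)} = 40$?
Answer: $- \frac{33}{20} \approx -1.65$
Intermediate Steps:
$a{\left(H,x \right)} = x H^{2}$
$j{\left(b \right)} = 6$ ($j{\left(b \right)} = 6 + 2 \left(b - b\right) = 6 + 2 \cdot 0 = 6 + 0 = 6$)
$r = -66$ ($r = \left(6 + 27\right) \left(-2\right) = 33 \left(-2\right) = -66$)
$\frac{r}{O{\left(25 \right)}} = - \frac{66}{40} = \left(-66\right) \frac{1}{40} = - \frac{33}{20}$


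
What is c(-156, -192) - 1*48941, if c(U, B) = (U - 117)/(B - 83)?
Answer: -13458502/275 ≈ -48940.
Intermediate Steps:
c(U, B) = (-117 + U)/(-83 + B)
c(-156, -192) - 1*48941 = (-117 - 156)/(-83 - 192) - 1*48941 = -273/(-275) - 48941 = -1/275*(-273) - 48941 = 273/275 - 48941 = -13458502/275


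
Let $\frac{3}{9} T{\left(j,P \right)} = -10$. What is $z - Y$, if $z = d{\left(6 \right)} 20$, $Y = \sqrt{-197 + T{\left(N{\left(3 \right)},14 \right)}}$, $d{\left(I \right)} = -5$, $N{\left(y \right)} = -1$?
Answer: $-100 - i \sqrt{227} \approx -100.0 - 15.067 i$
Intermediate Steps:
$T{\left(j,P \right)} = -30$ ($T{\left(j,P \right)} = 3 \left(-10\right) = -30$)
$Y = i \sqrt{227}$ ($Y = \sqrt{-197 - 30} = \sqrt{-227} = i \sqrt{227} \approx 15.067 i$)
$z = -100$ ($z = \left(-5\right) 20 = -100$)
$z - Y = -100 - i \sqrt{227}$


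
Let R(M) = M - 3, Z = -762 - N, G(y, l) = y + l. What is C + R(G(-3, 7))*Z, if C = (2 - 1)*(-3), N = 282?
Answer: -1047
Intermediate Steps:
G(y, l) = l + y
Z = -1044 (Z = -762 - 1*282 = -762 - 282 = -1044)
R(M) = -3 + M
C = -3 (C = 1*(-3) = -3)
C + R(G(-3, 7))*Z = -3 + (-3 + (7 - 3))*(-1044) = -3 + (-3 + 4)*(-1044) = -3 + 1*(-1044) = -3 - 1044 = -1047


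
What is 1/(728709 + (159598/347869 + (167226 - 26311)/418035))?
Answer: 29084283483/21194002280115460 ≈ 1.3723e-6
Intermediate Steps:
1/(728709 + (159598/347869 + (167226 - 26311)/418035)) = 1/(728709 + (159598*(1/347869) + 140915*(1/418035))) = 1/(728709 + (159598/347869 + 28183/83607)) = 1/(728709 + 23147502013/29084283483) = 1/(21194002280115460/29084283483) = 29084283483/21194002280115460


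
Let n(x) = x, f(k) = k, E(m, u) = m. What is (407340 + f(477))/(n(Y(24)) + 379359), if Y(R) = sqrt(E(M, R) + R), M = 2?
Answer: 154709049303/143913250855 - 407817*sqrt(26)/143913250855 ≈ 1.0750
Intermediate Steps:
Y(R) = sqrt(2 + R)
(407340 + f(477))/(n(Y(24)) + 379359) = (407340 + 477)/(sqrt(2 + 24) + 379359) = 407817/(sqrt(26) + 379359) = 407817/(379359 + sqrt(26))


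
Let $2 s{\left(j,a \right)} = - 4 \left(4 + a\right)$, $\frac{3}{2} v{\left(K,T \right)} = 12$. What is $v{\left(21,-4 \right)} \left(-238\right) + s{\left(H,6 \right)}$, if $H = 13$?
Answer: $-1924$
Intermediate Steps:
$v{\left(K,T \right)} = 8$ ($v{\left(K,T \right)} = \frac{2}{3} \cdot 12 = 8$)
$s{\left(j,a \right)} = -8 - 2 a$ ($s{\left(j,a \right)} = \frac{\left(-4\right) \left(4 + a\right)}{2} = \frac{-16 - 4 a}{2} = -8 - 2 a$)
$v{\left(21,-4 \right)} \left(-238\right) + s{\left(H,6 \right)} = 8 \left(-238\right) - 20 = -1904 - 20 = -1924$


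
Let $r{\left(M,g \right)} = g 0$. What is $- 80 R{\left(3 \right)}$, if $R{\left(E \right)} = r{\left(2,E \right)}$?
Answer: $0$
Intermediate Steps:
$r{\left(M,g \right)} = 0$
$R{\left(E \right)} = 0$
$- 80 R{\left(3 \right)} = \left(-80\right) 0 = 0$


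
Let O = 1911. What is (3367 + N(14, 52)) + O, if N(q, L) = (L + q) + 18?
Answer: 5362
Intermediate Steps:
N(q, L) = 18 + L + q
(3367 + N(14, 52)) + O = (3367 + (18 + 52 + 14)) + 1911 = (3367 + 84) + 1911 = 3451 + 1911 = 5362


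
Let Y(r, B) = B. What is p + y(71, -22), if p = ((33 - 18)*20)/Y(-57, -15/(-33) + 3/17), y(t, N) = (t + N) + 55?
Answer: 34186/59 ≈ 579.42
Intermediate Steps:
y(t, N) = 55 + N + t (y(t, N) = (N + t) + 55 = 55 + N + t)
p = 28050/59 (p = ((33 - 18)*20)/(-15/(-33) + 3/17) = (15*20)/(-15*(-1/33) + 3*(1/17)) = 300/(5/11 + 3/17) = 300/(118/187) = 300*(187/118) = 28050/59 ≈ 475.42)
p + y(71, -22) = 28050/59 + (55 - 22 + 71) = 28050/59 + 104 = 34186/59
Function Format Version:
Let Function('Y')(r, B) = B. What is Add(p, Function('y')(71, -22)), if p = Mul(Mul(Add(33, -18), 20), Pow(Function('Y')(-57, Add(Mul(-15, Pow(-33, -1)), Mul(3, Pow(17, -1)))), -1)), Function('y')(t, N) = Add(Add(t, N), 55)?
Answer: Rational(34186, 59) ≈ 579.42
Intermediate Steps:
Function('y')(t, N) = Add(55, N, t) (Function('y')(t, N) = Add(Add(N, t), 55) = Add(55, N, t))
p = Rational(28050, 59) (p = Mul(Mul(Add(33, -18), 20), Pow(Add(Mul(-15, Pow(-33, -1)), Mul(3, Pow(17, -1))), -1)) = Mul(Mul(15, 20), Pow(Add(Mul(-15, Rational(-1, 33)), Mul(3, Rational(1, 17))), -1)) = Mul(300, Pow(Add(Rational(5, 11), Rational(3, 17)), -1)) = Mul(300, Pow(Rational(118, 187), -1)) = Mul(300, Rational(187, 118)) = Rational(28050, 59) ≈ 475.42)
Add(p, Function('y')(71, -22)) = Add(Rational(28050, 59), Add(55, -22, 71)) = Add(Rational(28050, 59), 104) = Rational(34186, 59)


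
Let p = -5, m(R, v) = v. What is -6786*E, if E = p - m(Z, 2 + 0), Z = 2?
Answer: 47502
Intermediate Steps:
E = -7 (E = -5 - (2 + 0) = -5 - 1*2 = -5 - 2 = -7)
-6786*E = -6786*(-7) = -2262*(-21) = 47502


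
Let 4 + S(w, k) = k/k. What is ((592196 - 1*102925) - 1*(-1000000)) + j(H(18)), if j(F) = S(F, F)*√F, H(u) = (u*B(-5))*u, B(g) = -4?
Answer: 1489271 - 108*I ≈ 1.4893e+6 - 108.0*I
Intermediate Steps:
S(w, k) = -3 (S(w, k) = -4 + k/k = -4 + 1 = -3)
H(u) = -4*u² (H(u) = (u*(-4))*u = (-4*u)*u = -4*u²)
j(F) = -3*√F
((592196 - 1*102925) - 1*(-1000000)) + j(H(18)) = ((592196 - 1*102925) - 1*(-1000000)) - 3*36*I = ((592196 - 102925) + 1000000) - 3*36*I = (489271 + 1000000) - 108*I = 1489271 - 108*I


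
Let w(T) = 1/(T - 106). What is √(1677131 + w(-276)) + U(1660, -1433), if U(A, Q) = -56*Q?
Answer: 80248 + √244733663662/382 ≈ 81543.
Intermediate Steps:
w(T) = 1/(-106 + T)
√(1677131 + w(-276)) + U(1660, -1433) = √(1677131 + 1/(-106 - 276)) - 56*(-1433) = √(1677131 + 1/(-382)) + 80248 = √(1677131 - 1/382) + 80248 = √(640664041/382) + 80248 = √244733663662/382 + 80248 = 80248 + √244733663662/382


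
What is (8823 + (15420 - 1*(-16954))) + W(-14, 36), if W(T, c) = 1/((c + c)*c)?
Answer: 106782625/2592 ≈ 41197.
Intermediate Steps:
W(T, c) = 1/(2*c²) (W(T, c) = 1/(((2*c))*c) = (1/(2*c))/c = 1/(2*c²))
(8823 + (15420 - 1*(-16954))) + W(-14, 36) = (8823 + (15420 - 1*(-16954))) + (½)/36² = (8823 + (15420 + 16954)) + (½)*(1/1296) = (8823 + 32374) + 1/2592 = 41197 + 1/2592 = 106782625/2592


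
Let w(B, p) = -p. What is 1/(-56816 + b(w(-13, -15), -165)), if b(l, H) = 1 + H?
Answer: -1/56980 ≈ -1.7550e-5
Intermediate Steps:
1/(-56816 + b(w(-13, -15), -165)) = 1/(-56816 + (1 - 165)) = 1/(-56816 - 164) = 1/(-56980) = -1/56980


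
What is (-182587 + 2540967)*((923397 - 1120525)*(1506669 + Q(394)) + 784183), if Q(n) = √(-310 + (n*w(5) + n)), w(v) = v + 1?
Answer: -700452685882472620 - 5578832791680*√17 ≈ -7.0048e+17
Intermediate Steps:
w(v) = 1 + v
Q(n) = √(-310 + 7*n) (Q(n) = √(-310 + (n*(1 + 5) + n)) = √(-310 + (n*6 + n)) = √(-310 + (6*n + n)) = √(-310 + 7*n))
(-182587 + 2540967)*((923397 - 1120525)*(1506669 + Q(394)) + 784183) = (-182587 + 2540967)*((923397 - 1120525)*(1506669 + √(-310 + 7*394)) + 784183) = 2358380*(-197128*(1506669 + √(-310 + 2758)) + 784183) = 2358380*(-197128*(1506669 + √2448) + 784183) = 2358380*(-197128*(1506669 + 12*√17) + 784183) = 2358380*((-297006646632 - 2365536*√17) + 784183) = 2358380*(-297005862449 - 2365536*√17) = -700452685882472620 - 5578832791680*√17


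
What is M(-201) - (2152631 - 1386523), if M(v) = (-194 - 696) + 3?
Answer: -766995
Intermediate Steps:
M(v) = -887 (M(v) = -890 + 3 = -887)
M(-201) - (2152631 - 1386523) = -887 - (2152631 - 1386523) = -887 - 1*766108 = -887 - 766108 = -766995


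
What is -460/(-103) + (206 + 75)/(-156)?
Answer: 42817/16068 ≈ 2.6647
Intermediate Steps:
-460/(-103) + (206 + 75)/(-156) = -460*(-1/103) + 281*(-1/156) = 460/103 - 281/156 = 42817/16068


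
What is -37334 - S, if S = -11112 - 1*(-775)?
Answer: -26997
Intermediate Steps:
S = -10337 (S = -11112 + 775 = -10337)
-37334 - S = -37334 - 1*(-10337) = -37334 + 10337 = -26997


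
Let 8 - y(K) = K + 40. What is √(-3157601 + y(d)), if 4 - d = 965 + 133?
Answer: I*√3156539 ≈ 1776.7*I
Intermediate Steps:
d = -1094 (d = 4 - (965 + 133) = 4 - 1*1098 = 4 - 1098 = -1094)
y(K) = -32 - K (y(K) = 8 - (K + 40) = 8 - (40 + K) = 8 + (-40 - K) = -32 - K)
√(-3157601 + y(d)) = √(-3157601 + (-32 - 1*(-1094))) = √(-3157601 + (-32 + 1094)) = √(-3157601 + 1062) = √(-3156539) = I*√3156539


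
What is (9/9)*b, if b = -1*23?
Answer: -23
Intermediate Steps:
b = -23
(9/9)*b = (9/9)*(-23) = (9*(⅑))*(-23) = 1*(-23) = -23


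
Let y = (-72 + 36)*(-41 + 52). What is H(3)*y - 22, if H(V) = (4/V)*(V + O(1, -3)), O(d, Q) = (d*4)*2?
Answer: -5830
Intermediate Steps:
y = -396 (y = -36*11 = -396)
O(d, Q) = 8*d (O(d, Q) = (4*d)*2 = 8*d)
H(V) = 4*(8 + V)/V (H(V) = (4/V)*(V + 8*1) = (4/V)*(V + 8) = (4/V)*(8 + V) = 4*(8 + V)/V)
H(3)*y - 22 = (4 + 32/3)*(-396) - 22 = (44/3)*(-396) - 22 = -5808 - 22 = -5830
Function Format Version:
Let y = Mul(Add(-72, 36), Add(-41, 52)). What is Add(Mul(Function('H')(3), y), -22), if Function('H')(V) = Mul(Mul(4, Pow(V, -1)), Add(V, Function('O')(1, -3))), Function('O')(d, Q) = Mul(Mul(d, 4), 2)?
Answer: -5830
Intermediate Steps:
y = -396 (y = Mul(-36, 11) = -396)
Function('O')(d, Q) = Mul(8, d) (Function('O')(d, Q) = Mul(Mul(4, d), 2) = Mul(8, d))
Function('H')(V) = Mul(4, Pow(V, -1), Add(8, V)) (Function('H')(V) = Mul(Mul(4, Pow(V, -1)), Add(V, Mul(8, 1))) = Mul(Mul(4, Pow(V, -1)), Add(V, 8)) = Mul(Mul(4, Pow(V, -1)), Add(8, V)) = Mul(4, Pow(V, -1), Add(8, V)))
Add(Mul(Function('H')(3), y), -22) = Add(Mul(Add(4, Mul(32, Pow(3, -1))), -396), -22) = Add(Mul(Add(4, Mul(32, Rational(1, 3))), -396), -22) = Add(Mul(Add(4, Rational(32, 3)), -396), -22) = Add(Mul(Rational(44, 3), -396), -22) = Add(-5808, -22) = -5830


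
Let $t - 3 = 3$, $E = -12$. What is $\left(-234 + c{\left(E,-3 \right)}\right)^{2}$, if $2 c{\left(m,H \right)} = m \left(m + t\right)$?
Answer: $39204$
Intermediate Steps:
$t = 6$ ($t = 3 + 3 = 6$)
$c{\left(m,H \right)} = \frac{m \left(6 + m\right)}{2}$ ($c{\left(m,H \right)} = \frac{m \left(m + 6\right)}{2} = \frac{m \left(6 + m\right)}{2}$)
$\left(-234 + c{\left(E,-3 \right)}\right)^{2} = \left(-234 + \frac{1}{2} \left(-12\right) \left(6 - 12\right)\right)^{2} = \left(-234 + \frac{1}{2} \left(-12\right) \left(-6\right)\right)^{2} = \left(-234 + 36\right)^{2} = \left(-198\right)^{2} = 39204$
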